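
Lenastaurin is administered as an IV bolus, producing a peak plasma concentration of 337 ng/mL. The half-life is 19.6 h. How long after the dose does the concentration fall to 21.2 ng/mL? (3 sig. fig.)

78.2 hours

k = ln 2 / 19.6 = 0.03536 h⁻¹
C(t) = C₀ e^(−kt)  ⇒  t = ln(C₀/C) / k
t = ln(337/21.2) / 0.03536 = 2.766 / 0.03536 ≈ 78.2 hours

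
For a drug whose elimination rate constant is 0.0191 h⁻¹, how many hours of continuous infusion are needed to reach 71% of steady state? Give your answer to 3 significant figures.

64.8 hours

f = 1 − e^(−kt)  ⇒  t = −ln(1 − f) / k
t = −ln(1 − 0.71) / 0.01910 = 1.238 / 0.01910 ≈ 64.8 hours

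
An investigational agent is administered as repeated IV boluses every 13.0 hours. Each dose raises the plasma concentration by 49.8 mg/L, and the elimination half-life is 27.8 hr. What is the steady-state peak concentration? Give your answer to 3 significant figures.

k = ln 2 / 27.8 = 0.02493 hr⁻¹
Fraction remaining after one interval: e^(−kτ) = e^(−0.02493 × 13.0) = 0.7232
R = 1 / (1 − 0.7232) = 3.612
Css,max = 49.8 × 3.612 ≈ 180 mg/L

180 mg/L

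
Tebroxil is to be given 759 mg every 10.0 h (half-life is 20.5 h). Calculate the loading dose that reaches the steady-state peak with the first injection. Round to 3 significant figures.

k = ln 2 / 20.5 = 0.03381 h⁻¹
Accumulation ratio R = 1 / (1 − e^(−kτ)) = 1 / (1 − e^(−0.03381×10.0)) = 1 / (1 − 0.7131) = 3.486
Loading dose = maintenance dose × R = 759 × 3.486 ≈ 2650 mg

2650 mg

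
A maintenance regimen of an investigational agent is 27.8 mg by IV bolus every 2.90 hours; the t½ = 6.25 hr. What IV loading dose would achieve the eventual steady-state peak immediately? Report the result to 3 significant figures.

k = ln 2 / 6.25 = 0.1109 hr⁻¹
Accumulation ratio R = 1 / (1 − e^(−kτ)) = 1 / (1 − e^(−0.1109×2.90)) = 1 / (1 − 0.7250) = 3.636
Loading dose = maintenance dose × R = 27.8 × 3.636 ≈ 101 mg

101 mg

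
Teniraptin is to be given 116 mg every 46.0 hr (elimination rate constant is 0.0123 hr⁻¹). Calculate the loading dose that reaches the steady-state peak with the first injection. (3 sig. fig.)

268 mg

Accumulation ratio R = 1 / (1 − e^(−kτ)) = 1 / (1 − e^(−0.01230×46.0)) = 1 / (1 − 0.5679) = 2.314
Loading dose = maintenance dose × R = 116 × 2.314 ≈ 268 mg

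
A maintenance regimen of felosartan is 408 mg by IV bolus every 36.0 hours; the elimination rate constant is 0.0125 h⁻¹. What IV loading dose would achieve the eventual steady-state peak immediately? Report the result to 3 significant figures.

Accumulation ratio R = 1 / (1 − e^(−kτ)) = 1 / (1 − e^(−0.01250×36.0)) = 1 / (1 − 0.6376) = 2.760
Loading dose = maintenance dose × R = 408 × 2.760 ≈ 1130 mg

1130 mg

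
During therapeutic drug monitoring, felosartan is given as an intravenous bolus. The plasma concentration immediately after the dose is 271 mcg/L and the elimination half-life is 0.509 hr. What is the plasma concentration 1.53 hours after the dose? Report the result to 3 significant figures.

33.7 mcg/L

k = ln 2 / 0.509 = 1.362 hr⁻¹
C(t) = C₀ e^(−kt) = 271 × e^(−1.362 × 1.53) = 271 × e^(−2.084) = 271 × 0.1245 ≈ 33.7 mcg/L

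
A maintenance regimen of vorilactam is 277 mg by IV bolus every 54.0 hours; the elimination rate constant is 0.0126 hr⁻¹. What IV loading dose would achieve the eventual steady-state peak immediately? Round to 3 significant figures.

561 mg

Accumulation ratio R = 1 / (1 − e^(−kτ)) = 1 / (1 − e^(−0.01260×54.0)) = 1 / (1 − 0.5064) = 2.026
Loading dose = maintenance dose × R = 277 × 2.026 ≈ 561 mg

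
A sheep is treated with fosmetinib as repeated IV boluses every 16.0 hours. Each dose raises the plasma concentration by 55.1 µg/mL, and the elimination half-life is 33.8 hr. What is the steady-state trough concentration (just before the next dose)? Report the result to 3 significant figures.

142 µg/mL

k = ln 2 / 33.8 = 0.02051 hr⁻¹
Fraction remaining after one interval: e^(−kτ) = e^(−0.02051 × 16.0) = 0.7203
R = 1 / (1 − 0.7203) = 3.575
Css,max = 55.1 × 3.575 = 197.0 µg/mL
Css,min = Css,max × e^(−kτ) = 197.0 × 0.7203 ≈ 142 µg/mL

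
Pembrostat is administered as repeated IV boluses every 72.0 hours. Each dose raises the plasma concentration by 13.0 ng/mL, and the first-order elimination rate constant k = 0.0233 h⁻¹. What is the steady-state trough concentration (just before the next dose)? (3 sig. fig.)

2.99 ng/mL

Fraction remaining after one interval: e^(−kτ) = e^(−0.02330 × 72.0) = 0.1868
R = 1 / (1 − 0.1868) = 1.230
Css,max = 13.0 × 1.230 = 15.99 ng/mL
Css,min = Css,max × e^(−kτ) = 15.99 × 0.1868 ≈ 2.99 ng/mL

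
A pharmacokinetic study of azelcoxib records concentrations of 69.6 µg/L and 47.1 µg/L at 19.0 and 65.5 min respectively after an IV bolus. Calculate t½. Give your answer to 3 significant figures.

82.5 minutes

k = ln(C₁/C₂) / (t₂ − t₁) = ln(69.6/47.1) / (65.5 − 19.0)
  = 0.3905 / 46.50 = 0.008398 min⁻¹
t½ = ln 2 / k = ln 2 / 0.008398 ≈ 82.5 minutes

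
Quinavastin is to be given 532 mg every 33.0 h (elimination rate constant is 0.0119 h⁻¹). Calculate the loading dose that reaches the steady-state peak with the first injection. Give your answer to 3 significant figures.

1640 mg

Accumulation ratio R = 1 / (1 − e^(−kτ)) = 1 / (1 − e^(−0.01190×33.0)) = 1 / (1 − 0.6752) = 3.079
Loading dose = maintenance dose × R = 532 × 3.079 ≈ 1640 mg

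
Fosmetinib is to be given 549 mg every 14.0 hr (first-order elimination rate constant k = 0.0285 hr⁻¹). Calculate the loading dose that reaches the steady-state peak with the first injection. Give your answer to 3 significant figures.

Accumulation ratio R = 1 / (1 − e^(−kτ)) = 1 / (1 − e^(−0.02850×14.0)) = 1 / (1 − 0.6710) = 3.039
Loading dose = maintenance dose × R = 549 × 3.039 ≈ 1670 mg

1670 mg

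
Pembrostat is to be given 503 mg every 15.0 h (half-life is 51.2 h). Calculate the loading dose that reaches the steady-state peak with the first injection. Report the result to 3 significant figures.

2740 mg

k = ln 2 / 51.2 = 0.01354 h⁻¹
Accumulation ratio R = 1 / (1 − e^(−kτ)) = 1 / (1 − e^(−0.01354×15.0)) = 1 / (1 − 0.8162) = 5.441
Loading dose = maintenance dose × R = 503 × 5.441 ≈ 2740 mg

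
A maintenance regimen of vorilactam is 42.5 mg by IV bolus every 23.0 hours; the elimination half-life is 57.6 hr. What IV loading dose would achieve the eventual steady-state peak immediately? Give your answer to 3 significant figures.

k = ln 2 / 57.6 = 0.01203 hr⁻¹
Accumulation ratio R = 1 / (1 − e^(−kτ)) = 1 / (1 − e^(−0.01203×23.0)) = 1 / (1 − 0.7582) = 4.136
Loading dose = maintenance dose × R = 42.5 × 4.136 ≈ 176 mg

176 mg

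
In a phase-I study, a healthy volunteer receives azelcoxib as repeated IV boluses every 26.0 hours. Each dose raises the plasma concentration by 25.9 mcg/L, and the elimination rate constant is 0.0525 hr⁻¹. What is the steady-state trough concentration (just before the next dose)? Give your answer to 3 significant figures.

Fraction remaining after one interval: e^(−kτ) = e^(−0.05250 × 26.0) = 0.2554
R = 1 / (1 − 0.2554) = 1.343
Css,max = 25.9 × 1.343 = 34.78 mcg/L
Css,min = Css,max × e^(−kτ) = 34.78 × 0.2554 ≈ 8.88 mcg/L

8.88 mcg/L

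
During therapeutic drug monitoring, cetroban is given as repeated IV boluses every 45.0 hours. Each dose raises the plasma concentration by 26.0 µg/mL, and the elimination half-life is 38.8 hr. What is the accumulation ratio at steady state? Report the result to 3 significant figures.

k = ln 2 / 38.8 = 0.01786 hr⁻¹
Fraction remaining after one interval: e^(−kτ) = e^(−0.01786 × 45.0) = 0.4476
R = 1 / (1 − 0.4476) = 1 / 0.5524 ≈ 1.81

1.81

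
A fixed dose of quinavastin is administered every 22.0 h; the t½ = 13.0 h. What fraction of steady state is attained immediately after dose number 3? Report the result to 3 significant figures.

0.970

k = ln 2 / 13.0 = 0.05332 h⁻¹
f_n = 1 − e^(−nkτ) = 1 − e^(−3 × 0.05332 × 22.0) = 1 − e^(−3.519) = 1 − 0.02963 ≈ 0.970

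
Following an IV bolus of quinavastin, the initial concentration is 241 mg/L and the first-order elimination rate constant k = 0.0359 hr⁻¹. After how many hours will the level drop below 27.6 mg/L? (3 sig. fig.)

60.4 hours

C(t) = C₀ e^(−kt)  ⇒  t = ln(C₀/C) / k
t = ln(241/27.6) / 0.03590 = 2.167 / 0.03590 ≈ 60.4 hours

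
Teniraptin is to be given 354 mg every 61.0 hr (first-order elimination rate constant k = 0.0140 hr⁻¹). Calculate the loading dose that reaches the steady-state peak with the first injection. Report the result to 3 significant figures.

616 mg

Accumulation ratio R = 1 / (1 − e^(−kτ)) = 1 / (1 − e^(−0.01400×61.0)) = 1 / (1 − 0.4257) = 1.741
Loading dose = maintenance dose × R = 354 × 1.741 ≈ 616 mg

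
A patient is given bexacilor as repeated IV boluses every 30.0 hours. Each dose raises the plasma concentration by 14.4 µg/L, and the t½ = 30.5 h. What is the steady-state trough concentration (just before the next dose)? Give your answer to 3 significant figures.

14.7 µg/L

k = ln 2 / 30.5 = 0.02273 h⁻¹
Fraction remaining after one interval: e^(−kτ) = e^(−0.02273 × 30.0) = 0.5057
R = 1 / (1 − 0.5057) = 2.023
Css,max = 14.4 × 2.023 = 29.13 µg/L
Css,min = Css,max × e^(−kτ) = 29.13 × 0.5057 ≈ 14.7 µg/L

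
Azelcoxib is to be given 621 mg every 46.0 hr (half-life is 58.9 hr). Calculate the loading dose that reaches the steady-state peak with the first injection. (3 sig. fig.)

k = ln 2 / 58.9 = 0.01177 hr⁻¹
Accumulation ratio R = 1 / (1 − e^(−kτ)) = 1 / (1 − e^(−0.01177×46.0)) = 1 / (1 − 0.5820) = 2.392
Loading dose = maintenance dose × R = 621 × 2.392 ≈ 1490 mg

1490 mg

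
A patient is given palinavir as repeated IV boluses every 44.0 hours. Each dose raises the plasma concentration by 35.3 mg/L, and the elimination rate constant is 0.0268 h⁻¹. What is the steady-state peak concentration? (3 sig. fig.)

51.0 mg/L

Fraction remaining after one interval: e^(−kτ) = e^(−0.02680 × 44.0) = 0.3075
R = 1 / (1 − 0.3075) = 1.444
Css,max = 35.3 × 1.444 ≈ 51.0 mg/L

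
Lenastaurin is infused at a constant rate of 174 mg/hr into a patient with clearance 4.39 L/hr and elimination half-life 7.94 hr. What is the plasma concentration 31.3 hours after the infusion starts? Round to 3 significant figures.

37.1 µg/mL

Css = rate / CL = 174 / 4.39 = 39.64 µg/mL
k = ln 2 / 7.94 = 0.08730 hr⁻¹
C(t) = Css (1 − e^(−kt)) = 39.64 × (1 − e^(−2.732)) = 39.64 × 0.9349 ≈ 37.1 µg/mL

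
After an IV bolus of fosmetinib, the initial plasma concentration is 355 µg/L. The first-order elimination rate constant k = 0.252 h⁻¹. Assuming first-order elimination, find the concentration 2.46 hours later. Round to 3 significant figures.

191 µg/L

C(t) = C₀ e^(−kt) = 355 × e^(−0.2520 × 2.46) = 355 × e^(−0.6199) = 355 × 0.5380 ≈ 191 µg/L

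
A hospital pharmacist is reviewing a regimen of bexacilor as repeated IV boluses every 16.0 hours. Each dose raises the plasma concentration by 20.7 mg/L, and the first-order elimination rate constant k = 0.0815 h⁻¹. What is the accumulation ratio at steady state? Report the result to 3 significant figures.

1.37

Fraction remaining after one interval: e^(−kτ) = e^(−0.08150 × 16.0) = 0.2714
R = 1 / (1 − 0.2714) = 1 / 0.7286 ≈ 1.37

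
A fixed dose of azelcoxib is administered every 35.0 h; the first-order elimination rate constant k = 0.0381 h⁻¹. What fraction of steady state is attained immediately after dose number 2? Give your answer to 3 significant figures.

f_n = 1 − e^(−nkτ) = 1 − e^(−2 × 0.03810 × 35.0) = 1 − e^(−2.667) = 1 − 0.06946 ≈ 0.931

0.931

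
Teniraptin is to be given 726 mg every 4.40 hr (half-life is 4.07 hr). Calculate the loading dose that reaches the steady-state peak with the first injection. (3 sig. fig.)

k = ln 2 / 4.07 = 0.1703 hr⁻¹
Accumulation ratio R = 1 / (1 − e^(−kτ)) = 1 / (1 − e^(−0.1703×4.40)) = 1 / (1 − 0.4727) = 1.896
Loading dose = maintenance dose × R = 726 × 1.896 ≈ 1380 mg

1380 mg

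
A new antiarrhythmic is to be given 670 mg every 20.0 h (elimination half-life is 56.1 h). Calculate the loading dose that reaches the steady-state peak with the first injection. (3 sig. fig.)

k = ln 2 / 56.1 = 0.01236 h⁻¹
Accumulation ratio R = 1 / (1 − e^(−kτ)) = 1 / (1 − e^(−0.01236×20.0)) = 1 / (1 − 0.7811) = 4.567
Loading dose = maintenance dose × R = 670 × 4.567 ≈ 3060 mg

3060 mg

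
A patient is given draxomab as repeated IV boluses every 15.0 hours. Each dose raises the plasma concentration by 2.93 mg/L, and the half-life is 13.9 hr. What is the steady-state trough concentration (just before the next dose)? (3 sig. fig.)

2.63 mg/L

k = ln 2 / 13.9 = 0.04987 hr⁻¹
Fraction remaining after one interval: e^(−kτ) = e^(−0.04987 × 15.0) = 0.4733
R = 1 / (1 − 0.4733) = 1.899
Css,max = 2.93 × 1.899 = 5.563 mg/L
Css,min = Css,max × e^(−kτ) = 5.563 × 0.4733 ≈ 2.63 mg/L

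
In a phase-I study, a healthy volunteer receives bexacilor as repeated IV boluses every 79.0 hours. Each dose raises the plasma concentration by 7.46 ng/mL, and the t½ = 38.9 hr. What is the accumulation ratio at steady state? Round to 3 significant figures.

1.32

k = ln 2 / 38.9 = 0.01782 hr⁻¹
Fraction remaining after one interval: e^(−kτ) = e^(−0.01782 × 79.0) = 0.2447
R = 1 / (1 − 0.2447) = 1 / 0.7553 ≈ 1.32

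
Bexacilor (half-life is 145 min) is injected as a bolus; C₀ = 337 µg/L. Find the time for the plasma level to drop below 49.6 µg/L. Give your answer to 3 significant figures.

401 minutes

k = ln 2 / 145 = 0.004780 min⁻¹
C(t) = C₀ e^(−kt)  ⇒  t = ln(C₀/C) / k
t = ln(337/49.6) / 0.004780 = 1.916 / 0.004780 ≈ 401 minutes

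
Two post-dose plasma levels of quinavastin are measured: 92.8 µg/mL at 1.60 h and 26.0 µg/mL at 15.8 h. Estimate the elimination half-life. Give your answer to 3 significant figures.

7.74 hours

k = ln(C₁/C₂) / (t₂ − t₁) = ln(92.8/26.0) / (15.8 − 1.60)
  = 1.272 / 14.20 = 0.08960 h⁻¹
t½ = ln 2 / k = ln 2 / 0.08960 ≈ 7.74 hours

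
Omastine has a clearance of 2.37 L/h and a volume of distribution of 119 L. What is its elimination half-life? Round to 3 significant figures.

k = CL / V = 2.37 / 119 = 0.01992 h⁻¹
t½ = ln 2 / k = ln 2 / 0.01992 ≈ 34.8 hours

34.8 hours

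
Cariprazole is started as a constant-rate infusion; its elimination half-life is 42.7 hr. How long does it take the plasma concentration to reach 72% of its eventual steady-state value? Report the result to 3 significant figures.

78.4 hours

k = ln 2 / 42.7 = 0.01623 hr⁻¹
f = 1 − e^(−kt)  ⇒  t = −ln(1 − f) / k
t = −ln(1 − 0.72) / 0.01623 = 1.273 / 0.01623 ≈ 78.4 hours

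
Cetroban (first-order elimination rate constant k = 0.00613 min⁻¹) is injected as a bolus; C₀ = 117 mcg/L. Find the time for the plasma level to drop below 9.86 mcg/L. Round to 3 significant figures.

404 minutes

C(t) = C₀ e^(−kt)  ⇒  t = ln(C₀/C) / k
t = ln(117/9.86) / 0.006130 = 2.474 / 0.006130 ≈ 404 minutes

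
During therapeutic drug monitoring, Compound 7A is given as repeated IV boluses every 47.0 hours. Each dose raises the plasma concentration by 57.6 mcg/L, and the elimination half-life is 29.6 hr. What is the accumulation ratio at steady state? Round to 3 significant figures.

k = ln 2 / 29.6 = 0.02342 hr⁻¹
Fraction remaining after one interval: e^(−kτ) = e^(−0.02342 × 47.0) = 0.3327
R = 1 / (1 − 0.3327) = 1 / 0.6673 ≈ 1.50

1.50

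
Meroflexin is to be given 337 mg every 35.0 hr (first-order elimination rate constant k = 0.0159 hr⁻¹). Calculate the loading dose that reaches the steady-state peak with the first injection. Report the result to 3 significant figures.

790 mg

Accumulation ratio R = 1 / (1 − e^(−kτ)) = 1 / (1 − e^(−0.01590×35.0)) = 1 / (1 − 0.5732) = 2.343
Loading dose = maintenance dose × R = 337 × 2.343 ≈ 790 mg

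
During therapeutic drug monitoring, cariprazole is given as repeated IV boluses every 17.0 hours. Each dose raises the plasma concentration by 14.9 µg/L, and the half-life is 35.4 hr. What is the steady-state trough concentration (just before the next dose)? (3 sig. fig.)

37.7 µg/L

k = ln 2 / 35.4 = 0.01958 hr⁻¹
Fraction remaining after one interval: e^(−kτ) = e^(−0.01958 × 17.0) = 0.7169
R = 1 / (1 − 0.7169) = 3.532
Css,max = 14.9 × 3.532 = 52.63 µg/L
Css,min = Css,max × e^(−kτ) = 52.63 × 0.7169 ≈ 37.7 µg/L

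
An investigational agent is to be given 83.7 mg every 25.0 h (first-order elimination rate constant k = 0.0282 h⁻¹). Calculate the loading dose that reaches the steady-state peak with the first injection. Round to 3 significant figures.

165 mg

Accumulation ratio R = 1 / (1 − e^(−kτ)) = 1 / (1 − e^(−0.02820×25.0)) = 1 / (1 − 0.4941) = 1.977
Loading dose = maintenance dose × R = 83.7 × 1.977 ≈ 165 mg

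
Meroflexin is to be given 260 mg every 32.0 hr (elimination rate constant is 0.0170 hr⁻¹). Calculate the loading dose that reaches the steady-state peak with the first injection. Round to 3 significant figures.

Accumulation ratio R = 1 / (1 − e^(−kτ)) = 1 / (1 − e^(−0.01700×32.0)) = 1 / (1 − 0.5804) = 2.383
Loading dose = maintenance dose × R = 260 × 2.383 ≈ 620 mg

620 mg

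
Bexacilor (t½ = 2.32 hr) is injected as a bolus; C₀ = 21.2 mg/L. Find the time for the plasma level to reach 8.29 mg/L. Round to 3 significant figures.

k = ln 2 / 2.32 = 0.2988 hr⁻¹
C(t) = C₀ e^(−kt)  ⇒  t = ln(C₀/C) / k
t = ln(21.2/8.29) / 0.2988 = 0.9390 / 0.2988 ≈ 3.14 hours

3.14 hours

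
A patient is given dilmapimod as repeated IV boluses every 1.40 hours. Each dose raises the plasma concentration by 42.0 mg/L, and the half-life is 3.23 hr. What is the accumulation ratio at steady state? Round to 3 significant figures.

k = ln 2 / 3.23 = 0.2146 hr⁻¹
Fraction remaining after one interval: e^(−kτ) = e^(−0.2146 × 1.40) = 0.7405
R = 1 / (1 − 0.7405) = 1 / 0.2595 ≈ 3.85

3.85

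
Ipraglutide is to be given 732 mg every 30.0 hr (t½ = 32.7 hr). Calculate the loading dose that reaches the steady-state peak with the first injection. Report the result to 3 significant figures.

1560 mg

k = ln 2 / 32.7 = 0.02120 hr⁻¹
Accumulation ratio R = 1 / (1 − e^(−kτ)) = 1 / (1 − e^(−0.02120×30.0)) = 1 / (1 − 0.5295) = 2.125
Loading dose = maintenance dose × R = 732 × 2.125 ≈ 1560 mg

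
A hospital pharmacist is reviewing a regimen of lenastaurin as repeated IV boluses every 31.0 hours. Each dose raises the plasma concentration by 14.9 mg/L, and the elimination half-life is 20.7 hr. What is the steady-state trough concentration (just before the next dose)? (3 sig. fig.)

8.17 mg/L

k = ln 2 / 20.7 = 0.03349 hr⁻¹
Fraction remaining after one interval: e^(−kτ) = e^(−0.03349 × 31.0) = 0.3541
R = 1 / (1 − 0.3541) = 1.548
Css,max = 14.9 × 1.548 = 23.07 mg/L
Css,min = Css,max × e^(−kτ) = 23.07 × 0.3541 ≈ 8.17 mg/L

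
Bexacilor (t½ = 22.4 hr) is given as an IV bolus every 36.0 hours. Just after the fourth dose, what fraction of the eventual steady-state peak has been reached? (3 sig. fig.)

0.988

k = ln 2 / 22.4 = 0.03094 hr⁻¹
f_n = 1 − e^(−nkτ) = 1 − e^(−4 × 0.03094 × 36.0) = 1 − e^(−4.456) = 1 − 0.01161 ≈ 0.988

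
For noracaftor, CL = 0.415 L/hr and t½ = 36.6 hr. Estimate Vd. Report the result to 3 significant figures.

21.9 L

k = ln 2 / t½ = ln 2 / 36.6 = 0.01894 hr⁻¹
V = CL / k = 0.415 / 0.01894 ≈ 21.9 L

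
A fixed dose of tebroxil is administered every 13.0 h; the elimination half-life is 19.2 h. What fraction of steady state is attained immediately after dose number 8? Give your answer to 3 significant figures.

0.977

k = ln 2 / 19.2 = 0.03610 h⁻¹
f_n = 1 − e^(−nkτ) = 1 − e^(−8 × 0.03610 × 13.0) = 1 − e^(−3.755) = 1 − 0.02341 ≈ 0.977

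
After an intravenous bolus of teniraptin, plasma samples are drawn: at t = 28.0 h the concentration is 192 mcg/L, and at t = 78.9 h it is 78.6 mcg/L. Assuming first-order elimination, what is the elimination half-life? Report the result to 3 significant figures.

k = ln(C₁/C₂) / (t₂ − t₁) = ln(192/78.6) / (78.9 − 28.0)
  = 0.8931 / 50.90 = 0.01755 h⁻¹
t½ = ln 2 / k = ln 2 / 0.01755 ≈ 39.5 hours

39.5 hours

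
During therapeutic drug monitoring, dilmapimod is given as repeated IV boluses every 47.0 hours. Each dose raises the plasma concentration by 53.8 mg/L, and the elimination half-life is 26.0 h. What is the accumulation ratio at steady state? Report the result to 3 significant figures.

1.40

k = ln 2 / 26.0 = 0.02666 h⁻¹
Fraction remaining after one interval: e^(−kτ) = e^(−0.02666 × 47.0) = 0.2856
R = 1 / (1 − 0.2856) = 1 / 0.7144 ≈ 1.40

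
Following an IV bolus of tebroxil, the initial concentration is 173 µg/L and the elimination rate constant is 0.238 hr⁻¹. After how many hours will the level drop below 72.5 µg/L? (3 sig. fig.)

C(t) = C₀ e^(−kt)  ⇒  t = ln(C₀/C) / k
t = ln(173/72.5) / 0.2380 = 0.8697 / 0.2380 ≈ 3.65 hours

3.65 hours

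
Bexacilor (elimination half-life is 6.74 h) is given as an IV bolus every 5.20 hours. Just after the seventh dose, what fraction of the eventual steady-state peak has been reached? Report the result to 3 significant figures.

k = ln 2 / 6.74 = 0.1028 h⁻¹
f_n = 1 − e^(−nkτ) = 1 − e^(−7 × 0.1028 × 5.20) = 1 − e^(−3.743) = 1 − 0.02367 ≈ 0.976

0.976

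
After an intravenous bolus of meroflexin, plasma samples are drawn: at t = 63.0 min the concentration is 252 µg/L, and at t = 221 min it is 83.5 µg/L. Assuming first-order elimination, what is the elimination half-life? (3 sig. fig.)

99.1 minutes

k = ln(C₁/C₂) / (t₂ − t₁) = ln(252/83.5) / (221 − 63.0)
  = 1.105 / 158.0 = 0.006991 min⁻¹
t½ = ln 2 / k = ln 2 / 0.006991 ≈ 99.1 minutes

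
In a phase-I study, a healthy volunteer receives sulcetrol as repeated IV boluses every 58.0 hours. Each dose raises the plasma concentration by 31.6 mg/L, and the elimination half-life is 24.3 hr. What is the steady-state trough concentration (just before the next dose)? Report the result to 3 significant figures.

k = ln 2 / 24.3 = 0.02852 hr⁻¹
Fraction remaining after one interval: e^(−kτ) = e^(−0.02852 × 58.0) = 0.1912
R = 1 / (1 − 0.1912) = 1.236
Css,max = 31.6 × 1.236 = 39.07 mg/L
Css,min = Css,max × e^(−kτ) = 39.07 × 0.1912 ≈ 7.47 mg/L

7.47 mg/L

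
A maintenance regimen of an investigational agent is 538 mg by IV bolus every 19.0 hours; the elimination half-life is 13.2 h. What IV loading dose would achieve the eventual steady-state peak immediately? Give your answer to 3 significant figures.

k = ln 2 / 13.2 = 0.05251 h⁻¹
Accumulation ratio R = 1 / (1 − e^(−kτ)) = 1 / (1 − e^(−0.05251×19.0)) = 1 / (1 − 0.3687) = 1.584
Loading dose = maintenance dose × R = 538 × 1.584 ≈ 852 mg

852 mg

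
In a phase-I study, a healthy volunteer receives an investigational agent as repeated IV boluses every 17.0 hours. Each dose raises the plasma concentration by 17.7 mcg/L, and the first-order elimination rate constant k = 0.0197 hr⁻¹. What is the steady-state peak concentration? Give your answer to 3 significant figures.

62.2 mcg/L

Fraction remaining after one interval: e^(−kτ) = e^(−0.01970 × 17.0) = 0.7154
R = 1 / (1 − 0.7154) = 3.514
Css,max = 17.7 × 3.514 ≈ 62.2 mcg/L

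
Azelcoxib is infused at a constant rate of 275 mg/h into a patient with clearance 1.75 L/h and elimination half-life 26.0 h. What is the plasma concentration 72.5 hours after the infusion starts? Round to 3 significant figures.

Css = rate / CL = 275 / 1.75 = 157.1 mg/L
k = ln 2 / 26.0 = 0.02666 h⁻¹
C(t) = Css (1 − e^(−kt)) = 157.1 × (1 − e^(−1.933)) = 157.1 × 0.8553 ≈ 134 mg/L

134 mg/L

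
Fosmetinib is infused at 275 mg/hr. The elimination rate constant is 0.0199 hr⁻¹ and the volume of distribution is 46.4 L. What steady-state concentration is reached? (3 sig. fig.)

CL = k · V = 0.0199 × 46.4 = 0.9234 L/hr
Css = rate / CL = 275 / 0.9234 ≈ 298 mg/L

298 mg/L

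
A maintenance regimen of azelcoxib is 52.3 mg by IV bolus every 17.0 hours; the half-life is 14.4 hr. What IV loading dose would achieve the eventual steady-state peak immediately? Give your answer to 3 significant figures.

93.6 mg

k = ln 2 / 14.4 = 0.04814 hr⁻¹
Accumulation ratio R = 1 / (1 − e^(−kτ)) = 1 / (1 − e^(−0.04814×17.0)) = 1 / (1 − 0.4412) = 1.789
Loading dose = maintenance dose × R = 52.3 × 1.789 ≈ 93.6 mg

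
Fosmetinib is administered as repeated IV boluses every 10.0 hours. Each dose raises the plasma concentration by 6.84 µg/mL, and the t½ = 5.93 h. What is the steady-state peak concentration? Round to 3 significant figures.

k = ln 2 / 5.93 = 0.1169 h⁻¹
Fraction remaining after one interval: e^(−kτ) = e^(−0.1169 × 10.0) = 0.3107
R = 1 / (1 − 0.3107) = 1.451
Css,max = 6.84 × 1.451 ≈ 9.92 µg/mL

9.92 µg/mL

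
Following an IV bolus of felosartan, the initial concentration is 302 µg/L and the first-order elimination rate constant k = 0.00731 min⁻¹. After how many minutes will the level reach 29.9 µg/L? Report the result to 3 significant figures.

316 minutes

C(t) = C₀ e^(−kt)  ⇒  t = ln(C₀/C) / k
t = ln(302/29.9) / 0.007310 = 2.313 / 0.007310 ≈ 316 minutes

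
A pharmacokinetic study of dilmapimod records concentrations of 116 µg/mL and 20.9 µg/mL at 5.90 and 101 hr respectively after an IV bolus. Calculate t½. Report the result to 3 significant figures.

38.5 hours

k = ln(C₁/C₂) / (t₂ − t₁) = ln(116/20.9) / (101 − 5.90)
  = 1.714 / 95.10 = 0.01802 hr⁻¹
t½ = ln 2 / k = ln 2 / 0.01802 ≈ 38.5 hours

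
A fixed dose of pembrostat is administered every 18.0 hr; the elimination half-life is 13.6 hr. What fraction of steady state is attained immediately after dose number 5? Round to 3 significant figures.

0.990

k = ln 2 / 13.6 = 0.05097 hr⁻¹
f_n = 1 − e^(−nkτ) = 1 − e^(−5 × 0.05097 × 18.0) = 1 − e^(−4.587) = 1 − 0.01018 ≈ 0.990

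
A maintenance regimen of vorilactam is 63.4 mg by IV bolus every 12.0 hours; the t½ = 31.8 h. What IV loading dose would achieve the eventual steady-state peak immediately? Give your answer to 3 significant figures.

275 mg

k = ln 2 / 31.8 = 0.02180 h⁻¹
Accumulation ratio R = 1 / (1 − e^(−kτ)) = 1 / (1 − e^(−0.02180×12.0)) = 1 / (1 − 0.7698) = 4.345
Loading dose = maintenance dose × R = 63.4 × 4.345 ≈ 275 mg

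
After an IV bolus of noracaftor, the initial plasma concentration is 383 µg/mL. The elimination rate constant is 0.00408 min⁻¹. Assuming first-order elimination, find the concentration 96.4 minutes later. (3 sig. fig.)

C(t) = C₀ e^(−kt) = 383 × e^(−0.004080 × 96.4) = 383 × e^(−0.3933) = 383 × 0.6748 ≈ 258 µg/mL

258 µg/mL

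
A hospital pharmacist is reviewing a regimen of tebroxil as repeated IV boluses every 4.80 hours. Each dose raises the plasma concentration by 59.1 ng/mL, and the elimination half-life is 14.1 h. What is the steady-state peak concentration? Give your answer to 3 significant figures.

281 ng/mL

k = ln 2 / 14.1 = 0.04916 h⁻¹
Fraction remaining after one interval: e^(−kτ) = e^(−0.04916 × 4.80) = 0.7898
R = 1 / (1 − 0.7898) = 4.758
Css,max = 59.1 × 4.758 ≈ 281 ng/mL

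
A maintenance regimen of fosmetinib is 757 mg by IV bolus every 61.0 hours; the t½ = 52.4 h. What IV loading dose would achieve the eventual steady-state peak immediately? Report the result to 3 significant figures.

1370 mg

k = ln 2 / 52.4 = 0.01323 h⁻¹
Accumulation ratio R = 1 / (1 − e^(−kτ)) = 1 / (1 − e^(−0.01323×61.0)) = 1 / (1 − 0.4462) = 1.806
Loading dose = maintenance dose × R = 757 × 1.806 ≈ 1370 mg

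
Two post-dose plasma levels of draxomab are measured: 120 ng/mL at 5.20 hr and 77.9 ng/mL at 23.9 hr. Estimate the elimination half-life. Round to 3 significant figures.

k = ln(C₁/C₂) / (t₂ − t₁) = ln(120/77.9) / (23.9 − 5.20)
  = 0.4321 / 18.70 = 0.02311 hr⁻¹
t½ = ln 2 / k = ln 2 / 0.02311 ≈ 30.0 hours

30.0 hours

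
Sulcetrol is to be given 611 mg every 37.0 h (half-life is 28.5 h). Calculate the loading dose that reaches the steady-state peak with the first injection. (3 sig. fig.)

1030 mg

k = ln 2 / 28.5 = 0.02432 h⁻¹
Accumulation ratio R = 1 / (1 − e^(−kτ)) = 1 / (1 − e^(−0.02432×37.0)) = 1 / (1 − 0.4066) = 1.685
Loading dose = maintenance dose × R = 611 × 1.685 ≈ 1030 mg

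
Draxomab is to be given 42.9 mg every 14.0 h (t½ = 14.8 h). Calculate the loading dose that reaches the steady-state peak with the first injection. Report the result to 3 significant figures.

89.2 mg

k = ln 2 / 14.8 = 0.04683 h⁻¹
Accumulation ratio R = 1 / (1 − e^(−kτ)) = 1 / (1 − e^(−0.04683×14.0)) = 1 / (1 − 0.5191) = 2.079
Loading dose = maintenance dose × R = 42.9 × 2.079 ≈ 89.2 mg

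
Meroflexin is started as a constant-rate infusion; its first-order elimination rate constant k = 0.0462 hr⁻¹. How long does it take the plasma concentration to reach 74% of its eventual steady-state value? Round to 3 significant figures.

29.2 hours

f = 1 − e^(−kt)  ⇒  t = −ln(1 − f) / k
t = −ln(1 − 0.74) / 0.04620 = 1.347 / 0.04620 ≈ 29.2 hours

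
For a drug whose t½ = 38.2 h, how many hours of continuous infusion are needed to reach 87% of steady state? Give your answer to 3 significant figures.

k = ln 2 / 38.2 = 0.01815 h⁻¹
f = 1 − e^(−kt)  ⇒  t = −ln(1 − f) / k
t = −ln(1 − 0.87) / 0.01815 = 2.040 / 0.01815 ≈ 112 hours

112 hours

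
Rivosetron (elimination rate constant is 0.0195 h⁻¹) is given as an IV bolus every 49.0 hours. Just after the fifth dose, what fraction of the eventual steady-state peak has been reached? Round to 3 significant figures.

0.992

f_n = 1 − e^(−nkτ) = 1 − e^(−5 × 0.01950 × 49.0) = 1 − e^(−4.777) = 1 − 0.008417 ≈ 0.992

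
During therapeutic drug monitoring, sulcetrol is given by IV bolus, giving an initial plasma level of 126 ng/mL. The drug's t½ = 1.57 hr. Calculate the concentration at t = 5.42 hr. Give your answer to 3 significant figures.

11.5 ng/mL

k = ln 2 / 1.57 = 0.4415 hr⁻¹
5.42 hr is 3.452 half-lives, so C = 126 × (1/2)^3.452 = 126 × 0.09136 ≈ 11.5 ng/mL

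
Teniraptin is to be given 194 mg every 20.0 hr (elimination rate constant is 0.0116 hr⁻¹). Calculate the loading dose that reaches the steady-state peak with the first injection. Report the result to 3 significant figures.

Accumulation ratio R = 1 / (1 − e^(−kτ)) = 1 / (1 − e^(−0.01160×20.0)) = 1 / (1 − 0.7929) = 4.830
Loading dose = maintenance dose × R = 194 × 4.830 ≈ 937 mg

937 mg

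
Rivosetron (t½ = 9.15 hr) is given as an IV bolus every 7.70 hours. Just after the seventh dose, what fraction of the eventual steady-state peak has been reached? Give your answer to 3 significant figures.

0.983

k = ln 2 / 9.15 = 0.07575 hr⁻¹
f_n = 1 − e^(−nkτ) = 1 − e^(−7 × 0.07575 × 7.70) = 1 − e^(−4.083) = 1 − 0.01685 ≈ 0.983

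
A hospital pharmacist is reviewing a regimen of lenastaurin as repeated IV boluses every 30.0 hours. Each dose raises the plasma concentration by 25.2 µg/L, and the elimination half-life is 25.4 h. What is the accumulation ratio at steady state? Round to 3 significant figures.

k = ln 2 / 25.4 = 0.02729 h⁻¹
Fraction remaining after one interval: e^(−kτ) = e^(−0.02729 × 30.0) = 0.4410
R = 1 / (1 − 0.4410) = 1 / 0.5590 ≈ 1.79

1.79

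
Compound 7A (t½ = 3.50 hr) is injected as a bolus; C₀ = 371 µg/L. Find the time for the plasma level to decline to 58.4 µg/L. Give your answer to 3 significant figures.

9.34 hours

k = ln 2 / 3.50 = 0.1980 hr⁻¹
C(t) = C₀ e^(−kt)  ⇒  t = ln(C₀/C) / k
t = ln(371/58.4) / 0.1980 = 1.849 / 0.1980 ≈ 9.34 hours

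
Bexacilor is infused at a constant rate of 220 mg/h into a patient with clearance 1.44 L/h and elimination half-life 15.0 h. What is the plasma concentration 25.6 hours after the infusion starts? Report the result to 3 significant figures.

Css = rate / CL = 220 / 1.44 = 152.8 mg/L
k = ln 2 / 15.0 = 0.04621 h⁻¹
C(t) = Css (1 − e^(−kt)) = 152.8 × (1 − e^(−1.183)) = 152.8 × 0.6936 ≈ 106 mg/L

106 mg/L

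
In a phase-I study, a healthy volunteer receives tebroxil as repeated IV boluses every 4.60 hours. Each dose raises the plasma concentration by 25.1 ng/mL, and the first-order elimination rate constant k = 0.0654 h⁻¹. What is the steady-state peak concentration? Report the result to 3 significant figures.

96.6 ng/mL

Fraction remaining after one interval: e^(−kτ) = e^(−0.06540 × 4.60) = 0.7402
R = 1 / (1 − 0.7402) = 3.849
Css,max = 25.1 × 3.849 ≈ 96.6 ng/mL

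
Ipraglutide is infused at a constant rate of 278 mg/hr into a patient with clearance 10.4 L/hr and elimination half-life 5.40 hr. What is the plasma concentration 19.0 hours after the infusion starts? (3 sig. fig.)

24.4 mg/L

Css = rate / CL = 278 / 10.4 = 26.73 mg/L
k = ln 2 / 5.40 = 0.1284 hr⁻¹
C(t) = Css (1 − e^(−kt)) = 26.73 × (1 − e^(−2.439)) = 26.73 × 0.9127 ≈ 24.4 mg/L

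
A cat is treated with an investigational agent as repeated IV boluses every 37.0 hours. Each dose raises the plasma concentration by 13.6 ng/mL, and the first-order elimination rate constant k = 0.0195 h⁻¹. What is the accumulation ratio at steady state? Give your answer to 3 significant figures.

Fraction remaining after one interval: e^(−kτ) = e^(−0.01950 × 37.0) = 0.4860
R = 1 / (1 − 0.4860) = 1 / 0.5140 ≈ 1.95

1.95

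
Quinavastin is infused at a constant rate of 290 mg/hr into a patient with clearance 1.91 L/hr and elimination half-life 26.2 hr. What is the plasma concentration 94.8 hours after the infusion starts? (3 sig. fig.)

Css = rate / CL = 290 / 1.91 = 151.8 mg/L
k = ln 2 / 26.2 = 0.02646 hr⁻¹
C(t) = Css (1 − e^(−kt)) = 151.8 × (1 − e^(−2.508)) = 151.8 × 0.9186 ≈ 139 mg/L

139 mg/L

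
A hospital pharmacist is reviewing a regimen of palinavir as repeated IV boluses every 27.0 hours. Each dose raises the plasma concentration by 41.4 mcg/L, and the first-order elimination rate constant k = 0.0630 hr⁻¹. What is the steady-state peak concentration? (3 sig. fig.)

50.6 mcg/L

Fraction remaining after one interval: e^(−kτ) = e^(−0.06300 × 27.0) = 0.1825
R = 1 / (1 − 0.1825) = 1.223
Css,max = 41.4 × 1.223 ≈ 50.6 mcg/L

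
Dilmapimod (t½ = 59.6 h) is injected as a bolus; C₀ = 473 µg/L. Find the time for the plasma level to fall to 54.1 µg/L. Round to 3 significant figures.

186 hours

k = ln 2 / 59.6 = 0.01163 h⁻¹
C(t) = C₀ e^(−kt)  ⇒  t = ln(C₀/C) / k
t = ln(473/54.1) / 0.01163 = 2.168 / 0.01163 ≈ 186 hours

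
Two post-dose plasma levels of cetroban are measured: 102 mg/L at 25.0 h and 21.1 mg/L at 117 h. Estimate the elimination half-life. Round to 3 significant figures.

k = ln(C₁/C₂) / (t₂ − t₁) = ln(102/21.1) / (117 − 25.0)
  = 1.576 / 92.00 = 0.01713 h⁻¹
t½ = ln 2 / k = ln 2 / 0.01713 ≈ 40.5 hours

40.5 hours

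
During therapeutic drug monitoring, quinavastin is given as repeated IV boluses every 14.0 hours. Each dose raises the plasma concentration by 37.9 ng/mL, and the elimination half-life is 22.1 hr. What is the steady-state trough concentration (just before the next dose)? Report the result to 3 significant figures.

68.7 ng/mL

k = ln 2 / 22.1 = 0.03136 hr⁻¹
Fraction remaining after one interval: e^(−kτ) = e^(−0.03136 × 14.0) = 0.6446
R = 1 / (1 − 0.6446) = 2.814
Css,max = 37.9 × 2.814 = 106.6 ng/mL
Css,min = Css,max × e^(−kτ) = 106.6 × 0.6446 ≈ 68.7 ng/mL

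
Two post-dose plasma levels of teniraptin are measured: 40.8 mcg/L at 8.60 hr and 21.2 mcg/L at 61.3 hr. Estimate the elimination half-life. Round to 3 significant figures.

55.8 hours

k = ln(C₁/C₂) / (t₂ − t₁) = ln(40.8/21.2) / (61.3 − 8.60)
  = 0.6547 / 52.70 = 0.01242 hr⁻¹
t½ = ln 2 / k = ln 2 / 0.01242 ≈ 55.8 hours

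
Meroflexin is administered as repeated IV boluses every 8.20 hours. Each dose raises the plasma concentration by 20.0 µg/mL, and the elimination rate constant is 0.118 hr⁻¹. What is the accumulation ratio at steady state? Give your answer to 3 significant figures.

1.61

Fraction remaining after one interval: e^(−kτ) = e^(−0.1180 × 8.20) = 0.3800
R = 1 / (1 − 0.3800) = 1 / 0.6200 ≈ 1.61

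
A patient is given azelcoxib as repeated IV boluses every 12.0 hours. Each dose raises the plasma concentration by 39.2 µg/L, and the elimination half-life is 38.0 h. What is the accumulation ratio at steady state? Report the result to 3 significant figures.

5.09

k = ln 2 / 38.0 = 0.01824 h⁻¹
Fraction remaining after one interval: e^(−kτ) = e^(−0.01824 × 12.0) = 0.8034
R = 1 / (1 − 0.8034) = 1 / 0.1966 ≈ 5.09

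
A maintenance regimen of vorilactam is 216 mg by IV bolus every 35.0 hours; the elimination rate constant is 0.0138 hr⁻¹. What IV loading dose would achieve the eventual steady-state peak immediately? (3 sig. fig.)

Accumulation ratio R = 1 / (1 − e^(−kτ)) = 1 / (1 − e^(−0.01380×35.0)) = 1 / (1 − 0.6169) = 2.610
Loading dose = maintenance dose × R = 216 × 2.610 ≈ 564 mg

564 mg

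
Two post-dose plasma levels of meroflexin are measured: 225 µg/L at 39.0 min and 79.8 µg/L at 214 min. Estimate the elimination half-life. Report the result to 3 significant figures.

117 minutes

k = ln(C₁/C₂) / (t₂ − t₁) = ln(225/79.8) / (214 − 39.0)
  = 1.037 / 175.0 = 0.005923 min⁻¹
t½ = ln 2 / k = ln 2 / 0.005923 ≈ 117 minutes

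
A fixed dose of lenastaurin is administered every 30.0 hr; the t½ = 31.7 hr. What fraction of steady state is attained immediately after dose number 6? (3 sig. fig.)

0.980

k = ln 2 / 31.7 = 0.02187 hr⁻¹
f_n = 1 − e^(−nkτ) = 1 − e^(−6 × 0.02187 × 30.0) = 1 − e^(−3.936) = 1 − 0.01953 ≈ 0.980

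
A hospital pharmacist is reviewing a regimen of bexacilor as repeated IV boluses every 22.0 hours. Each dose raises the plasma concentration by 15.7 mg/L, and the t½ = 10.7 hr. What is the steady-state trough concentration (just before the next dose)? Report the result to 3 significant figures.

4.97 mg/L

k = ln 2 / 10.7 = 0.06478 hr⁻¹
Fraction remaining after one interval: e^(−kτ) = e^(−0.06478 × 22.0) = 0.2405
R = 1 / (1 − 0.2405) = 1.317
Css,max = 15.7 × 1.317 = 20.67 mg/L
Css,min = Css,max × e^(−kτ) = 20.67 × 0.2405 ≈ 4.97 mg/L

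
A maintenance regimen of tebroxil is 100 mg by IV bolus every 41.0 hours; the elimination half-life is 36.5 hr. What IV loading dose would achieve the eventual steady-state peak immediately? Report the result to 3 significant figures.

k = ln 2 / 36.5 = 0.01899 hr⁻¹
Accumulation ratio R = 1 / (1 − e^(−kτ)) = 1 / (1 − e^(−0.01899×41.0)) = 1 / (1 − 0.4590) = 1.849
Loading dose = maintenance dose × R = 100 × 1.849 ≈ 185 mg

185 mg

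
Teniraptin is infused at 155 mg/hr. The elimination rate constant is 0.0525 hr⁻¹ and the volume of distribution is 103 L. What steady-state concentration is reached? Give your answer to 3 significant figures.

CL = k · V = 0.0525 × 103 = 5.407 L/hr
Css = rate / CL = 155 / 5.407 ≈ 28.7 µg/mL

28.7 µg/mL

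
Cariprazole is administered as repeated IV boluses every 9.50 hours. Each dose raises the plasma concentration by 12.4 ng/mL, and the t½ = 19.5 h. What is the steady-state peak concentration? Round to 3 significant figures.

k = ln 2 / 19.5 = 0.03555 h⁻¹
Fraction remaining after one interval: e^(−kτ) = e^(−0.03555 × 9.50) = 0.7134
R = 1 / (1 − 0.7134) = 3.489
Css,max = 12.4 × 3.489 ≈ 43.3 ng/mL

43.3 ng/mL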